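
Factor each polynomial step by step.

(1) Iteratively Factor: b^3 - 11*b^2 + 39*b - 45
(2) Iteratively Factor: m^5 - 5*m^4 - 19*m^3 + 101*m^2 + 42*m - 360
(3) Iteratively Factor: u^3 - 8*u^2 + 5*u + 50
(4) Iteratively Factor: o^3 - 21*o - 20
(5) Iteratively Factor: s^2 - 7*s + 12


(1) = (b - 5)*(b^2 - 6*b + 9) = (b - 5)*(b - 3)*(b - 3)
(2) = (m + 4)*(m^4 - 9*m^3 + 17*m^2 + 33*m - 90) = (m - 3)*(m + 4)*(m^3 - 6*m^2 - m + 30) = (m - 3)*(m + 2)*(m + 4)*(m^2 - 8*m + 15) = (m - 5)*(m - 3)*(m + 2)*(m + 4)*(m - 3)
(3) = (u + 2)*(u^2 - 10*u + 25) = (u - 5)*(u + 2)*(u - 5)
(4) = (o - 5)*(o^2 + 5*o + 4) = (o - 5)*(o + 4)*(o + 1)
(5) = (s - 3)*(s - 4)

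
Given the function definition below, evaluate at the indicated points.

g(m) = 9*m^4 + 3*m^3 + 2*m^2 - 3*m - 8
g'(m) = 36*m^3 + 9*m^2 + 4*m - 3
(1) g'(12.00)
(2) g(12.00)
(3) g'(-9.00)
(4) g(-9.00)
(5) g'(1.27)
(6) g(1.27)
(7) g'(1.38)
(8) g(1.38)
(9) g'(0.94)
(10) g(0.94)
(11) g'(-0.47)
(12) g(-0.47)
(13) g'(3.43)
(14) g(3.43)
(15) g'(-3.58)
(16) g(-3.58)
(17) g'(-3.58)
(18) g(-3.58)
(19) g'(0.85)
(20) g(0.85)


(1) = 63549.00
(2) = 192052.00
(3) = -25554.00
(4) = 57043.00
(5) = 90.34
(6) = 20.97
(7) = 114.27
(8) = 32.19
(9) = 38.61
(10) = 0.47
(11) = -6.63
(12) = -6.02
(13) = 1569.33
(14) = 1372.02
(15) = -1553.75
(16) = 1369.07
(17) = -1553.75
(18) = 1369.07
(19) = 29.01
(20) = -2.56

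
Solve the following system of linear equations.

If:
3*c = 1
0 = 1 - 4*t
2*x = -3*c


Then:
c = 1/3
t = 1/4
x = -1/2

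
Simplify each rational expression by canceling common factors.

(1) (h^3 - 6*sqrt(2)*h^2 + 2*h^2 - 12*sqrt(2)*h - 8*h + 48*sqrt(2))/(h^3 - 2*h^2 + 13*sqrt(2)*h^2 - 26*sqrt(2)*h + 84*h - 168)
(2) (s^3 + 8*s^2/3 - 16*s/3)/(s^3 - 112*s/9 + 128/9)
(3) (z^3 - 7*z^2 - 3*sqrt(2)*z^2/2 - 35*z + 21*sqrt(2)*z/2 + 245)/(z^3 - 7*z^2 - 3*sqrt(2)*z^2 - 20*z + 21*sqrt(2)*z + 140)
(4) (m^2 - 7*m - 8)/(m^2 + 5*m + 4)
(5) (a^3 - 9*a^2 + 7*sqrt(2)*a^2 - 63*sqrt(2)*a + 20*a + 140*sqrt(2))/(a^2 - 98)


(1) = (h^2 + h*(4 - 6*sqrt(2)) - 24*sqrt(2))/(h^2 + 13*sqrt(2)*h + 84)
(2) = 3*s/(3*s - 8)
(3) = (2*z + 7*sqrt(2))/(2*z + 4*sqrt(2))
(4) = (m - 8)/(m + 4)
(5) = (a^2 - 9*a + 20)/(a - 7*sqrt(2))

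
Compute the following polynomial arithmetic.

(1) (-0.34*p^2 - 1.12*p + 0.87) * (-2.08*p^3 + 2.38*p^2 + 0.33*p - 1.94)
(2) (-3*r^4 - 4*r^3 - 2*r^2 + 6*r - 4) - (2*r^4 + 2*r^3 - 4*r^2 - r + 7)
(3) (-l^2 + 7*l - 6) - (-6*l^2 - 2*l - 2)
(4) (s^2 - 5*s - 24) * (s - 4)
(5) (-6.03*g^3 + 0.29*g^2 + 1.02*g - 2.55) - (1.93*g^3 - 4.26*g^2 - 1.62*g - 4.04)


(1) = 0.7072*p^5 + 1.5204*p^4 - 4.5874*p^3 + 2.3606*p^2 + 2.4599*p - 1.6878
(2) = -5*r^4 - 6*r^3 + 2*r^2 + 7*r - 11
(3) = 5*l^2 + 9*l - 4
(4) = s^3 - 9*s^2 - 4*s + 96
(5) = -7.96*g^3 + 4.55*g^2 + 2.64*g + 1.49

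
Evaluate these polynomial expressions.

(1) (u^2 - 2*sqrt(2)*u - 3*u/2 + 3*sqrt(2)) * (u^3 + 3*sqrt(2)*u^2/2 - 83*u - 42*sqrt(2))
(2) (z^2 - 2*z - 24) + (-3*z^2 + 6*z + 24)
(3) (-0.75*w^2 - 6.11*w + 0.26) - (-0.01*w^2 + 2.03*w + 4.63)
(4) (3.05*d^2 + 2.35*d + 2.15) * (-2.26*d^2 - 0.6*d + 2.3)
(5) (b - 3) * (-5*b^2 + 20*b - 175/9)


(1) = u^5 - 3*u^4/2 - sqrt(2)*u^4/2 - 89*u^3 + 3*sqrt(2)*u^3/4 + 267*u^2/2 + 124*sqrt(2)*u^2 - 186*sqrt(2)*u + 168*u - 252
(2) = -2*z^2 + 4*z
(3) = -0.74*w^2 - 8.14*w - 4.37
(4) = -6.893*d^4 - 7.141*d^3 + 0.746*d^2 + 4.115*d + 4.945
(5) = -5*b^3 + 35*b^2 - 715*b/9 + 175/3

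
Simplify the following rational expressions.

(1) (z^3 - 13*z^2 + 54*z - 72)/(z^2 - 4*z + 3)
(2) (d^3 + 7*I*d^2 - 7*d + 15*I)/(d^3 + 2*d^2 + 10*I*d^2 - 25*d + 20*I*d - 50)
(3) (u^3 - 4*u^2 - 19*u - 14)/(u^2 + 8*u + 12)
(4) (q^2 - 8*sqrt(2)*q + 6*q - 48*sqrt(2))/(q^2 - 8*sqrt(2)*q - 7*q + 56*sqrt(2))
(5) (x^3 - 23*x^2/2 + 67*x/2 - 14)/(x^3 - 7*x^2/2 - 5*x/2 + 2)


(1) = (z^2 - 10*z + 24)/(z - 1)
(2) = (d^2 + 2*I*d + 3)/(d^2 + d*(2 + 5*I) + 10*I)
(3) = (u^2 - 6*u - 7)/(u + 6)
(4) = (q + 6)/(q - 7)
(5) = (x - 7)/(x + 1)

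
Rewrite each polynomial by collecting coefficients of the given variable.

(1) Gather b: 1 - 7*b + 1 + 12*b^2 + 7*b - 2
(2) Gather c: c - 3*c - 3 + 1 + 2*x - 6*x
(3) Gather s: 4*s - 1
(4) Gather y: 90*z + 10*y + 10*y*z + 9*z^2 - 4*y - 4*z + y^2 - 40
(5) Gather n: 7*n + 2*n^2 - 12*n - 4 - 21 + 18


(1) = 12*b^2
(2) = -2*c - 4*x - 2
(3) = 4*s - 1
(4) = y^2 + y*(10*z + 6) + 9*z^2 + 86*z - 40
(5) = 2*n^2 - 5*n - 7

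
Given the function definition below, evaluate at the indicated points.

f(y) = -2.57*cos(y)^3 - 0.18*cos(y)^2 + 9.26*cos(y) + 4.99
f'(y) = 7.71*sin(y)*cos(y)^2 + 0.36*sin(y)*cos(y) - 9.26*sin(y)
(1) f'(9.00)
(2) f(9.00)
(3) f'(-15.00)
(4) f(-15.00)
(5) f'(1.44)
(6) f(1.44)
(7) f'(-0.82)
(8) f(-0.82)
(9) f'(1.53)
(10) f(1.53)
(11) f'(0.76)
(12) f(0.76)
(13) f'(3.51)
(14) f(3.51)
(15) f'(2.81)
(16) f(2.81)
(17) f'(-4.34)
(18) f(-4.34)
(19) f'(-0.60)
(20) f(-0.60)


(1) = -1.31
(2) = -1.65
(3) = 3.31
(4) = -1.02
(5) = -9.00
(6) = 6.19
(7) = 3.97
(8) = 10.41
(9) = -9.22
(10) = 5.37
(11) = -3.41
(12) = 10.63
(13) = 1.04
(14) = -1.72
(15) = -0.88
(16) = -1.75
(17) = -7.80
(18) = 1.72
(19) = 2.10
(20) = 11.07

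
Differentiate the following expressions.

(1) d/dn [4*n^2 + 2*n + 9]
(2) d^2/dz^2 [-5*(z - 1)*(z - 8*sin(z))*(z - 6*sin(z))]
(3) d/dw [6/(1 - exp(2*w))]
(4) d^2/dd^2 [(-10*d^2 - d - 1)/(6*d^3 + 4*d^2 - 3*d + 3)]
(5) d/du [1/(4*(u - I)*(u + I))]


(1) = 8*n + 2
(2) = -70*z^2*sin(z) + 70*z*sin(z) + 280*z*cos(z) - 480*z*cos(2*z) - 30*z - 140*sqrt(2)*cos(z + pi/4) + 480*sqrt(2)*cos(2*z + pi/4) + 10
(3) = 3/sinh(w)^2
(4) = 4*(-180*d^6 - 54*d^5 - 414*d^4 + 457*d^3 + 237*d^2 + 63*d - 48)/(216*d^9 + 432*d^8 - 36*d^7 - 44*d^6 + 450*d^5 - 72*d^4 - 81*d^3 + 189*d^2 - 81*d + 27)
(5) = -u/(2*u^4 + 4*u^2 + 2)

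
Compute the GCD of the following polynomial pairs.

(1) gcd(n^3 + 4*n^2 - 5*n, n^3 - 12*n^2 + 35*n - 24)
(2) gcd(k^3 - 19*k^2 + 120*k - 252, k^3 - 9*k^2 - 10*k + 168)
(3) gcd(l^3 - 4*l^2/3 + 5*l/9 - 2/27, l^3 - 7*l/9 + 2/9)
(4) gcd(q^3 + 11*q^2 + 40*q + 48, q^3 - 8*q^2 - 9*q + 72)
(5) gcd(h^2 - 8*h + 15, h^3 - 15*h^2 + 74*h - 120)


(1) = gcd(n*(n - 1)*(n + 5), (n - 8)*(n - 3)*(n - 1)) = n - 1
(2) = k^2 - 13*k + 42
(3) = gcd((l - 2/3)*(l - 1/3)^2, (l - 2/3)*(l - 1/3)*(l + 1)) = l^2 - l + 2/9
(4) = gcd((q + 3)*(q + 4)^2, (q - 8)*(q - 3)*(q + 3)) = q + 3
(5) = h - 5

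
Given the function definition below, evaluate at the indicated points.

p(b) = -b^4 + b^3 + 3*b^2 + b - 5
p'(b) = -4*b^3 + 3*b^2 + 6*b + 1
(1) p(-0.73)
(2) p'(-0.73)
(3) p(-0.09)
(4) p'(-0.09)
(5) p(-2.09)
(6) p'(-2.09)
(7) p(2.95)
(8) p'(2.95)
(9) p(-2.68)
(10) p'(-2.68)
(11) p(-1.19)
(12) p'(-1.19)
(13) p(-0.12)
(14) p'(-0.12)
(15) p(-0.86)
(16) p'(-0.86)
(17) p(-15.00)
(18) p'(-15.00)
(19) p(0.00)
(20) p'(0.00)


(1) = -4.80
(2) = -0.23
(3) = -5.07
(4) = 0.49
(5) = -22.20
(6) = 38.08
(7) = -26.00
(8) = -57.88
(9) = -56.97
(10) = 83.46
(11) = -5.63
(12) = 4.85
(13) = -5.08
(14) = 0.33
(15) = -4.82
(16) = 0.60
(17) = -53345.00
(18) = 14086.00
(19) = -5.00
(20) = 1.00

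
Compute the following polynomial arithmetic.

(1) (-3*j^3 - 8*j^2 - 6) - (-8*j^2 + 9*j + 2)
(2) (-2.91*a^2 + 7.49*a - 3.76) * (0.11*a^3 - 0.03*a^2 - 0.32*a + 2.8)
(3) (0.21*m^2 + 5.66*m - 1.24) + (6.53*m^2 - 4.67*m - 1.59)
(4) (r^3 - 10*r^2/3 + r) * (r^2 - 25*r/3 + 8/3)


(1) = -3*j^3 - 9*j - 8
(2) = -0.3201*a^5 + 0.9112*a^4 + 0.2929*a^3 - 10.432*a^2 + 22.1752*a - 10.528
(3) = 6.74*m^2 + 0.99*m - 2.83
(4) = r^5 - 35*r^4/3 + 283*r^3/9 - 155*r^2/9 + 8*r/3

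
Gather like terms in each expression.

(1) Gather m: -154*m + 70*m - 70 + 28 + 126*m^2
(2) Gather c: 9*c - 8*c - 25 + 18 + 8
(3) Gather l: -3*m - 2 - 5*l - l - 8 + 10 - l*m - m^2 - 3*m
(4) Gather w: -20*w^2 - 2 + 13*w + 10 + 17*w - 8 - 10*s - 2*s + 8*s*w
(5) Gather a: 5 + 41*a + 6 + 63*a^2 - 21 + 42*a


(1) = 126*m^2 - 84*m - 42
(2) = c + 1
(3) = l*(-m - 6) - m^2 - 6*m
(4) = -12*s - 20*w^2 + w*(8*s + 30)
(5) = 63*a^2 + 83*a - 10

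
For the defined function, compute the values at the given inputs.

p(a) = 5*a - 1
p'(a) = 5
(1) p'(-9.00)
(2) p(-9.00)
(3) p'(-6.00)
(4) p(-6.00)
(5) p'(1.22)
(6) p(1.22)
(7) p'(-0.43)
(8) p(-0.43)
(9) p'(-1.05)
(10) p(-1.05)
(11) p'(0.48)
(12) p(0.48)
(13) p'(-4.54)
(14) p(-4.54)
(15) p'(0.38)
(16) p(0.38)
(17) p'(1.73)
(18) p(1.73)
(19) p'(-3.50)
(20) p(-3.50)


(1) = 5.00
(2) = -46.00
(3) = 5.00
(4) = -31.00
(5) = 5.00
(6) = 5.10
(7) = 5.00
(8) = -3.15
(9) = 5.00
(10) = -6.25
(11) = 5.00
(12) = 1.40
(13) = 5.00
(14) = -23.70
(15) = 5.00
(16) = 0.90
(17) = 5.00
(18) = 7.65
(19) = 5.00
(20) = -18.50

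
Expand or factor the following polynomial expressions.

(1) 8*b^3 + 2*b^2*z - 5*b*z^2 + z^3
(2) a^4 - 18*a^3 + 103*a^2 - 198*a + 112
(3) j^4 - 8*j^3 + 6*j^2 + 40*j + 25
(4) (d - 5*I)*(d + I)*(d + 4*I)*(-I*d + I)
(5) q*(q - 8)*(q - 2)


(1) = (-4*b + z)*(-2*b + z)*(b + z)
(2) = (a - 8)*(a - 7)*(a - 2)*(a - 1)
(3) = (j - 5)^2*(j + 1)^2
(4) = -I*d^4 + I*d^3 - 21*I*d^2 + 20*d + 21*I*d - 20
(5) = q^3 - 10*q^2 + 16*q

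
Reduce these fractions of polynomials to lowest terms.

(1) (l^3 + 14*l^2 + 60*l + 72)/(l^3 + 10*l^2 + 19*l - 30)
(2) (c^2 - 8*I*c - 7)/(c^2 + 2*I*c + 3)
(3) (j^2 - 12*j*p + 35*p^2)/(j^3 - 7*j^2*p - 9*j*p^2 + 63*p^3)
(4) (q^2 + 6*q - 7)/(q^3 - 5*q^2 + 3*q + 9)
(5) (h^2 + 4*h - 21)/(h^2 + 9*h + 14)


(1) = (l^2 + 8*l + 12)/(l^2 + 4*l - 5)
(2) = (c - 7*I)/(c + 3*I)
(3) = (-j + 5*p)/(-j^2 + 9*p^2)
(4) = (q^2 + 6*q - 7)/(q^3 - 5*q^2 + 3*q + 9)
(5) = (h - 3)/(h + 2)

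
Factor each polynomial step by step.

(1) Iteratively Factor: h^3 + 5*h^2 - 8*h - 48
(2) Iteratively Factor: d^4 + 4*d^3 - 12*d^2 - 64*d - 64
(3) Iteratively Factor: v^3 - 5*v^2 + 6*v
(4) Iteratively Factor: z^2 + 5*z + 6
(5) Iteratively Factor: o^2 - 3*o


(1) = (h + 4)*(h^2 + h - 12) = (h + 4)^2*(h - 3)
(2) = (d + 2)*(d^3 + 2*d^2 - 16*d - 32) = (d + 2)*(d + 4)*(d^2 - 2*d - 8) = (d + 2)^2*(d + 4)*(d - 4)
(3) = (v - 3)*(v^2 - 2*v) = (v - 3)*(v - 2)*(v)
(4) = (z + 2)*(z + 3)
(5) = (o - 3)*(o)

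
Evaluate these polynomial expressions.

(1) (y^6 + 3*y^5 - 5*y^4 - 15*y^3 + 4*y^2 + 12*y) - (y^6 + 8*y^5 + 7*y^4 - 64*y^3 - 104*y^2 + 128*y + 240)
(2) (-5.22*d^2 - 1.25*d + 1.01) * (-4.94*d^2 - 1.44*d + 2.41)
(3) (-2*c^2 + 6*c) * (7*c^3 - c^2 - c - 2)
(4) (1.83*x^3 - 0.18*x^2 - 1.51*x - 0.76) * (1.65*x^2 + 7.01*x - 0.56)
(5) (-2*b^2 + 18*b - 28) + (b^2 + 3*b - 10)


(1) = -5*y^5 - 12*y^4 + 49*y^3 + 108*y^2 - 116*y - 240
(2) = 25.7868*d^4 + 13.6918*d^3 - 15.7696*d^2 - 4.4669*d + 2.4341
(3) = -14*c^5 + 44*c^4 - 4*c^3 - 2*c^2 - 12*c
(4) = 3.0195*x^5 + 12.5313*x^4 - 4.7781*x^3 - 11.7383*x^2 - 4.482*x + 0.4256
(5) = -b^2 + 21*b - 38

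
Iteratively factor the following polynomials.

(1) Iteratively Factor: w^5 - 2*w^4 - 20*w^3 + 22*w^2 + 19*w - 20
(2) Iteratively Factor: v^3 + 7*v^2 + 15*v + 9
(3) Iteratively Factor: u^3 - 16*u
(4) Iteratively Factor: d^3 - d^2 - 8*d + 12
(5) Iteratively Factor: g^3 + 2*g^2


(1) = (w + 4)*(w^4 - 6*w^3 + 4*w^2 + 6*w - 5) = (w - 5)*(w + 4)*(w^3 - w^2 - w + 1) = (w - 5)*(w - 1)*(w + 4)*(w^2 - 1) = (w - 5)*(w - 1)*(w + 1)*(w + 4)*(w - 1)
(2) = (v + 1)*(v^2 + 6*v + 9) = (v + 1)*(v + 3)*(v + 3)
(3) = (u + 4)*(u^2 - 4*u) = u*(u + 4)*(u - 4)
(4) = (d + 3)*(d^2 - 4*d + 4) = (d - 2)*(d + 3)*(d - 2)
(5) = (g)*(g^2 + 2*g) = g*(g + 2)*(g)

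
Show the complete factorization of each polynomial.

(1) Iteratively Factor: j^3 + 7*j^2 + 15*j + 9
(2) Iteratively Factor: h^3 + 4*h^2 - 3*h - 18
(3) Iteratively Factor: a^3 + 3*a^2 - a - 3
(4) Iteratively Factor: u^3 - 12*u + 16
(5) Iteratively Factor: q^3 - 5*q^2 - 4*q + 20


(1) = (j + 3)*(j^2 + 4*j + 3) = (j + 3)^2*(j + 1)
(2) = (h + 3)*(h^2 + h - 6) = (h - 2)*(h + 3)*(h + 3)
(3) = (a + 1)*(a^2 + 2*a - 3) = (a - 1)*(a + 1)*(a + 3)
(4) = (u - 2)*(u^2 + 2*u - 8) = (u - 2)*(u + 4)*(u - 2)
(5) = (q + 2)*(q^2 - 7*q + 10) = (q - 5)*(q + 2)*(q - 2)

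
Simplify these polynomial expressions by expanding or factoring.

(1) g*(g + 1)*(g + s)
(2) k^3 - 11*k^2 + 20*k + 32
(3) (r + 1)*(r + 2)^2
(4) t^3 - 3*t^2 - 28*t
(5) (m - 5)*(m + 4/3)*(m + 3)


(1) = g^3 + g^2*s + g^2 + g*s
(2) = (k - 8)*(k - 4)*(k + 1)
(3) = r^3 + 5*r^2 + 8*r + 4
(4) = t*(t - 7)*(t + 4)
(5) = m^3 - 2*m^2/3 - 53*m/3 - 20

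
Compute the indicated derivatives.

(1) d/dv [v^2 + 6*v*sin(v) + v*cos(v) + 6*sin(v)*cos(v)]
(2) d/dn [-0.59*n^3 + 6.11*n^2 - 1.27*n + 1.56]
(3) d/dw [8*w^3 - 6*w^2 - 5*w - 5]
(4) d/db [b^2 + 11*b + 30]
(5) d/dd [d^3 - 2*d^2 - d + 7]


(1) = -v*sin(v) + 6*v*cos(v) + 2*v + 6*sin(v) + cos(v) + 6*cos(2*v)
(2) = -1.77*n^2 + 12.22*n - 1.27
(3) = 24*w^2 - 12*w - 5
(4) = 2*b + 11
(5) = 3*d^2 - 4*d - 1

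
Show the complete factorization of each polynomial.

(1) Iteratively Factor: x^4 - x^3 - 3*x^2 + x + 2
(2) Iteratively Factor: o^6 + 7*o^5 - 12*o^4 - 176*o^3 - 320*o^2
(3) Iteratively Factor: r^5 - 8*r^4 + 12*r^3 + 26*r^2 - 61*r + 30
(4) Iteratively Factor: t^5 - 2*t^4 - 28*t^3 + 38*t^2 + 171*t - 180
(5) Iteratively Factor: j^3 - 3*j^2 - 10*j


(1) = (x - 1)*(x^3 - 3*x - 2) = (x - 1)*(x + 1)*(x^2 - x - 2) = (x - 1)*(x + 1)^2*(x - 2)
(2) = (o + 4)*(o^5 + 3*o^4 - 24*o^3 - 80*o^2) = (o + 4)^2*(o^4 - o^3 - 20*o^2) = o*(o + 4)^2*(o^3 - o^2 - 20*o) = o*(o + 4)^3*(o^2 - 5*o) = o*(o - 5)*(o + 4)^3*(o)
(3) = (r + 2)*(r^4 - 10*r^3 + 32*r^2 - 38*r + 15) = (r - 5)*(r + 2)*(r^3 - 5*r^2 + 7*r - 3) = (r - 5)*(r - 1)*(r + 2)*(r^2 - 4*r + 3) = (r - 5)*(r - 3)*(r - 1)*(r + 2)*(r - 1)
(4) = (t + 4)*(t^4 - 6*t^3 - 4*t^2 + 54*t - 45) = (t - 3)*(t + 4)*(t^3 - 3*t^2 - 13*t + 15) = (t - 3)*(t + 3)*(t + 4)*(t^2 - 6*t + 5) = (t - 5)*(t - 3)*(t + 3)*(t + 4)*(t - 1)
(5) = (j - 5)*(j^2 + 2*j) = (j - 5)*(j + 2)*(j)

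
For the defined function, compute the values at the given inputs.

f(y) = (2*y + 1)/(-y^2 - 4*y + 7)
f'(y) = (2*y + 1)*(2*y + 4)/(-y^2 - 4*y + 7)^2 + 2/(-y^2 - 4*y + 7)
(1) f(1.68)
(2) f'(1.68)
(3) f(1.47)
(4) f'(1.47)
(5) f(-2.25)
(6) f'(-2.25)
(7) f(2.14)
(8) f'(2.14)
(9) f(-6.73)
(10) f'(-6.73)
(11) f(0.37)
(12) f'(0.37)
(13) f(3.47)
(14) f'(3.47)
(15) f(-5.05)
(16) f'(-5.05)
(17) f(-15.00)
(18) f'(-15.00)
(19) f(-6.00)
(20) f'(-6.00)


(1) = -1.71
(2) = 4.18
(3) = -3.79
(4) = 23.32
(5) = -0.32
(6) = 0.20
(7) = -0.86
(8) = 0.83
(9) = 1.10
(10) = 0.74
(11) = 0.32
(12) = 0.66
(13) = -0.42
(14) = 0.14
(15) = -5.36
(16) = 20.44
(17) = 0.18
(18) = 0.02
(19) = 2.20
(20) = 3.12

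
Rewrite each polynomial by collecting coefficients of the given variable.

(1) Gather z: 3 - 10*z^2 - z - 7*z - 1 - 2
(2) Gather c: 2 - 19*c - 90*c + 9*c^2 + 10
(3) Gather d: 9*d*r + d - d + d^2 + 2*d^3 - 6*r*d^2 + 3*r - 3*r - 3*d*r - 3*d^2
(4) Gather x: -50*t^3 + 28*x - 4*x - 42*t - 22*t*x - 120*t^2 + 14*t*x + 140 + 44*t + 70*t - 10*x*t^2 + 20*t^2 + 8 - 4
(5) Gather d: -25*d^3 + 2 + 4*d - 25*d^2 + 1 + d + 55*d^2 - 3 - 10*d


(1) = -10*z^2 - 8*z
(2) = 9*c^2 - 109*c + 12
(3) = 2*d^3 + d^2*(-6*r - 2) + 6*d*r
(4) = -50*t^3 - 100*t^2 + 72*t + x*(-10*t^2 - 8*t + 24) + 144
(5) = -25*d^3 + 30*d^2 - 5*d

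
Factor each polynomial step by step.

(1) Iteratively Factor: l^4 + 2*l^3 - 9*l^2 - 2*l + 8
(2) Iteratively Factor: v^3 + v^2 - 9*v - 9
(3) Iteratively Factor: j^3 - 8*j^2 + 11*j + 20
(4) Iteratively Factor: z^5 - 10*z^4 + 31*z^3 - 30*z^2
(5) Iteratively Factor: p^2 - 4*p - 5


(1) = (l + 1)*(l^3 + l^2 - 10*l + 8) = (l - 2)*(l + 1)*(l^2 + 3*l - 4) = (l - 2)*(l + 1)*(l + 4)*(l - 1)
(2) = (v + 1)*(v^2 - 9) = (v + 1)*(v + 3)*(v - 3)
(3) = (j - 5)*(j^2 - 3*j - 4) = (j - 5)*(j + 1)*(j - 4)
(4) = (z - 5)*(z^4 - 5*z^3 + 6*z^2) = z*(z - 5)*(z^3 - 5*z^2 + 6*z) = z*(z - 5)*(z - 3)*(z^2 - 2*z) = z^2*(z - 5)*(z - 3)*(z - 2)
(5) = (p - 5)*(p + 1)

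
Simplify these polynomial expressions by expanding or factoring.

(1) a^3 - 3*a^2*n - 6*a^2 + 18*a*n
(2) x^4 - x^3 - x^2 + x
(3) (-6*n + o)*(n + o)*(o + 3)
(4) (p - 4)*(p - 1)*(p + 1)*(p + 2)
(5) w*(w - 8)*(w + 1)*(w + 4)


(1) = a*(a - 6)*(a - 3*n)
(2) = x*(x - 1)^2*(x + 1)
(3) = -6*n^2*o - 18*n^2 - 5*n*o^2 - 15*n*o + o^3 + 3*o^2
(4) = p^4 - 2*p^3 - 9*p^2 + 2*p + 8
(5) = w^4 - 3*w^3 - 36*w^2 - 32*w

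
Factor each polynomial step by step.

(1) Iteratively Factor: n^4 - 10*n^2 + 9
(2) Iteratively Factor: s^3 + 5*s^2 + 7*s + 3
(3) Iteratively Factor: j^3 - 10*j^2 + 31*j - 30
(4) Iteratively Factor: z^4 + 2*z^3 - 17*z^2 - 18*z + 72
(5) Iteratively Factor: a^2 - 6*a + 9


(1) = (n + 1)*(n^3 - n^2 - 9*n + 9) = (n - 1)*(n + 1)*(n^2 - 9) = (n - 1)*(n + 1)*(n + 3)*(n - 3)
(2) = (s + 1)*(s^2 + 4*s + 3) = (s + 1)^2*(s + 3)
(3) = (j - 5)*(j^2 - 5*j + 6) = (j - 5)*(j - 3)*(j - 2)
(4) = (z - 2)*(z^3 + 4*z^2 - 9*z - 36) = (z - 2)*(z + 3)*(z^2 + z - 12) = (z - 2)*(z + 3)*(z + 4)*(z - 3)
(5) = (a - 3)*(a - 3)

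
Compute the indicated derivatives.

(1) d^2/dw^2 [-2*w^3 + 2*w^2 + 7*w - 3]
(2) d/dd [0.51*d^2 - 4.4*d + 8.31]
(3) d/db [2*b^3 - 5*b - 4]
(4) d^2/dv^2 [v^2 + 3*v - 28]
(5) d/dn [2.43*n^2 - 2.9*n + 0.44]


(1) = 4 - 12*w
(2) = 1.02*d - 4.4
(3) = 6*b^2 - 5
(4) = 2
(5) = 4.86*n - 2.9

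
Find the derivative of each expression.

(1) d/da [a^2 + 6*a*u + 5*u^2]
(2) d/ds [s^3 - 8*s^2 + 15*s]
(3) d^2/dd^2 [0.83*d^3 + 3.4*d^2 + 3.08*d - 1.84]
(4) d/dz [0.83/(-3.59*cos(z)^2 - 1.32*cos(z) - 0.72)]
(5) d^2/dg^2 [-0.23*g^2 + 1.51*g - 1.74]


(1) = 2*a + 6*u
(2) = 3*s^2 - 16*s + 15
(3) = 4.98*d + 6.8
(4) = -(5.9594*cos(z) + 1.0956)*sin(z)/(3.59*cos(z)^2 + 1.32*cos(z) + 0.72)^2
(5) = -0.460000000000000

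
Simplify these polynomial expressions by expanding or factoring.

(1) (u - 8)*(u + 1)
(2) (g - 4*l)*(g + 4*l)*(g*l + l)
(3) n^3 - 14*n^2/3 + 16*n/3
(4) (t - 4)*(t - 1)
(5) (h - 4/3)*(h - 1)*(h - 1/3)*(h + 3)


(1) = u^2 - 7*u - 8
(2) = g^3*l + g^2*l - 16*g*l^3 - 16*l^3
(3) = n*(n - 8/3)*(n - 2)
(4) = t^2 - 5*t + 4
(5) = h^4 + h^3/3 - 53*h^2/9 + 53*h/9 - 4/3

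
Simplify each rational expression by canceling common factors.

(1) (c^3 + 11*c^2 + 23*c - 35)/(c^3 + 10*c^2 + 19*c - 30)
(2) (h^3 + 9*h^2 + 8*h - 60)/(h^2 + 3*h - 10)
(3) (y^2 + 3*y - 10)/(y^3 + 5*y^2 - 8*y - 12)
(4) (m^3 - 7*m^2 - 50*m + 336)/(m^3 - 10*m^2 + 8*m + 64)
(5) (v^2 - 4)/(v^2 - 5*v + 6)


(1) = (c + 7)/(c + 6)
(2) = h + 6
(3) = (y + 5)/(y^2 + 7*y + 6)
(4) = (m^2 + m - 42)/(m^2 - 2*m - 8)
(5) = (v + 2)/(v - 3)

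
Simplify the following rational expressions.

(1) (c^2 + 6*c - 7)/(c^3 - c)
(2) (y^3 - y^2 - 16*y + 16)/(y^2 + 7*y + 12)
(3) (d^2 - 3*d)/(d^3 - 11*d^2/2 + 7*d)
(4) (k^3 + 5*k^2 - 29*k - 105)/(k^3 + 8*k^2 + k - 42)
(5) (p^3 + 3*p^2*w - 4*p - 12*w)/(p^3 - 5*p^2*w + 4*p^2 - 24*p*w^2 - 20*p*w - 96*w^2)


(1) = (c + 7)/(c^2 + c)
(2) = (y^2 - 5*y + 4)/(y + 3)
(3) = (2*d - 6)/(2*d^2 - 11*d + 14)
(4) = (k - 5)/(k - 2)
(5) = (p^2 - 4)/(p^2 - 8*p*w + 4*p - 32*w)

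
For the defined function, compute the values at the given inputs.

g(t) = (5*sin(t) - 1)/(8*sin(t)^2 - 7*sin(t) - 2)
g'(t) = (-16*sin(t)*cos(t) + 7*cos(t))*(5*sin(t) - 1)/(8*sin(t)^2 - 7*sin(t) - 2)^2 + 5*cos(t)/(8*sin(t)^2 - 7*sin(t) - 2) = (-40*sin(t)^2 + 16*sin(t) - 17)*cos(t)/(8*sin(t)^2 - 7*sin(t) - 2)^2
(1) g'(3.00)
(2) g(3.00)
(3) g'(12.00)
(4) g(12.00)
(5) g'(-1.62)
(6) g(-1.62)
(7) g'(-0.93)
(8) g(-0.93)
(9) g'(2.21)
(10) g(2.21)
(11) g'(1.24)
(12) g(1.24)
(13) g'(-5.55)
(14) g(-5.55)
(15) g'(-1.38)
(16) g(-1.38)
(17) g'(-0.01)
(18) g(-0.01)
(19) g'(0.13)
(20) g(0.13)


(1) = 1.92
(2) = 0.10
(3) = -1.90
(4) = -0.91
(5) = 0.02
(6) = -0.46
(7) = -0.43
(8) = -0.57
(9) = 2.94
(10) = -1.22
(11) = -5.70
(12) = -2.55
(13) = -1.87
(14) = -0.76
(15) = -0.09
(16) = -0.47
(17) = -4.61
(18) = 0.54
(19) = -2.01
(20) = 0.13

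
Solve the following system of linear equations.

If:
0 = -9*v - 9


Then:
v = -1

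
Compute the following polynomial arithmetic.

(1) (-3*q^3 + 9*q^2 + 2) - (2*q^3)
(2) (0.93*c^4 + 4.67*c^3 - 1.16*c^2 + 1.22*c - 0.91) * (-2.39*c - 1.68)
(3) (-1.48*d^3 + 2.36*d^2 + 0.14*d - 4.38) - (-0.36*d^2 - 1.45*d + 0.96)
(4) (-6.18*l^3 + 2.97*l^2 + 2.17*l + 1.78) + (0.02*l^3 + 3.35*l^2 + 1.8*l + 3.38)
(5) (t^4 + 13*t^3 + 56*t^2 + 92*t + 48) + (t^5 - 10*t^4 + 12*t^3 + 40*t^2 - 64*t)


(1) = -5*q^3 + 9*q^2 + 2
(2) = -2.2227*c^5 - 12.7237*c^4 - 5.0732*c^3 - 0.967*c^2 + 0.1253*c + 1.5288
(3) = -1.48*d^3 + 2.72*d^2 + 1.59*d - 5.34
(4) = -6.16*l^3 + 6.32*l^2 + 3.97*l + 5.16
(5) = t^5 - 9*t^4 + 25*t^3 + 96*t^2 + 28*t + 48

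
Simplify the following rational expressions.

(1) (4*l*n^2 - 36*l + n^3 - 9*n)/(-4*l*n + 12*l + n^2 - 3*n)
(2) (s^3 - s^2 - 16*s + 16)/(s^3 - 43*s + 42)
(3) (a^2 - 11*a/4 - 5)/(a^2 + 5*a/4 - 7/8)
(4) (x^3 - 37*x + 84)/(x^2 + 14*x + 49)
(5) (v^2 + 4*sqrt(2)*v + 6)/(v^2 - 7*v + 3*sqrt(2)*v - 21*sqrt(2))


(1) = (-4*l*n - 12*l - n^2 - 3*n)/(4*l - n)
(2) = (s^2 - 16)/(s^2 + s - 42)
(3) = (8*a^2 - 22*a - 40)/(8*a^2 + 10*a - 7)
(4) = (x^2 - 7*x + 12)/(x + 7)
(5) = (v + sqrt(2))/(v - 7)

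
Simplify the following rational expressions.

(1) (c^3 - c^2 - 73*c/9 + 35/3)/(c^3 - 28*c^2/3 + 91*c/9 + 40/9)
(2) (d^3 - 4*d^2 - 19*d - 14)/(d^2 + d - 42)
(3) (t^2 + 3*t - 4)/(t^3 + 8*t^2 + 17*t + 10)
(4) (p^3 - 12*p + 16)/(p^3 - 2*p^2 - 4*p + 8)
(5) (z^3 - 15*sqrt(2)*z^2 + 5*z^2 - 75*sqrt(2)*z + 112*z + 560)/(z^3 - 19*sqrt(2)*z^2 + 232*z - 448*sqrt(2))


(1) = (3*c^2 + 2*c - 21)/(3*c^2 - 23*c - 8)
(2) = (d^3 - 4*d^2 - 19*d - 14)/(d^2 + d - 42)
(3) = (t^2 + 3*t - 4)/(t^3 + 8*t^2 + 17*t + 10)
(4) = (p + 4)/(p + 2)
(5) = (z + 5)/(z - 4*sqrt(2))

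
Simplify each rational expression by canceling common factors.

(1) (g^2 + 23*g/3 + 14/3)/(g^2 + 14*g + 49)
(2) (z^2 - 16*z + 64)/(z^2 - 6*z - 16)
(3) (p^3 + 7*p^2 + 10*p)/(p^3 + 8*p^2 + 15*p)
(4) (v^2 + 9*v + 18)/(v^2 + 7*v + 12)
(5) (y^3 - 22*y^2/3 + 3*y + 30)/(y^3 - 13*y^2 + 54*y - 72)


(1) = (3*g + 2)/(3*g + 21)
(2) = (z - 8)/(z + 2)
(3) = (p + 2)/(p + 3)
(4) = (v + 6)/(v + 4)
(5) = (3*y + 5)/(3*y - 12)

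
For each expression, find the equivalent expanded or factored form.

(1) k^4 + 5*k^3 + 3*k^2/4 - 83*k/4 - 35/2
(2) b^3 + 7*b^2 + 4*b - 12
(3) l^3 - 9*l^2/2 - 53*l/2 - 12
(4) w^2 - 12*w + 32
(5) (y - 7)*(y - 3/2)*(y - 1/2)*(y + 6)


(1) = (k - 2)*(k + 1)*(k + 5/2)*(k + 7/2)
(2) = (b - 1)*(b + 2)*(b + 6)
(3) = (l - 8)*(l + 1/2)*(l + 3)
(4) = (w - 8)*(w - 4)
(5) = y^4 - 3*y^3 - 157*y^2/4 + 333*y/4 - 63/2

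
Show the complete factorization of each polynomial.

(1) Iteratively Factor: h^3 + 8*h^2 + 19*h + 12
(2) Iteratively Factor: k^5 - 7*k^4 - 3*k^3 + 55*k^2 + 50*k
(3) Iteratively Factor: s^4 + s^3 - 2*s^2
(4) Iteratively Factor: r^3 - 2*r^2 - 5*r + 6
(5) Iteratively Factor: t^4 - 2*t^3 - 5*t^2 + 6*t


(1) = (h + 3)*(h^2 + 5*h + 4) = (h + 1)*(h + 3)*(h + 4)
(2) = (k + 2)*(k^4 - 9*k^3 + 15*k^2 + 25*k) = (k - 5)*(k + 2)*(k^3 - 4*k^2 - 5*k) = k*(k - 5)*(k + 2)*(k^2 - 4*k - 5) = k*(k - 5)^2*(k + 2)*(k + 1)
(3) = (s)*(s^3 + s^2 - 2*s) = s*(s - 1)*(s^2 + 2*s) = s*(s - 1)*(s + 2)*(s)
(4) = (r - 1)*(r^2 - r - 6) = (r - 3)*(r - 1)*(r + 2)
(5) = (t - 3)*(t^3 + t^2 - 2*t) = (t - 3)*(t + 2)*(t^2 - t) = t*(t - 3)*(t + 2)*(t - 1)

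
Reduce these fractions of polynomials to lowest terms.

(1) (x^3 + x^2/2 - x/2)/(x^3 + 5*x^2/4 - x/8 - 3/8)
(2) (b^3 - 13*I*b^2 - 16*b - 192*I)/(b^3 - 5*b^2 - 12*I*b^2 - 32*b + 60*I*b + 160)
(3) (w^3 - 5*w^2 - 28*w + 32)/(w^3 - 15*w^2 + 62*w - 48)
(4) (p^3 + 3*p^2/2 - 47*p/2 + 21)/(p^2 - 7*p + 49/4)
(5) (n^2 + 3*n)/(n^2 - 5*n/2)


(1) = 4*x/(4*x + 3)
(2) = (b^2 - 5*I*b + 24)/(b^2 + b*(-5 - 4*I) + 20*I)
(3) = (w + 4)/(w - 6)
(4) = (2*p^2 + 10*p - 12)/(2*p - 7)
(5) = (2*n + 6)/(2*n - 5)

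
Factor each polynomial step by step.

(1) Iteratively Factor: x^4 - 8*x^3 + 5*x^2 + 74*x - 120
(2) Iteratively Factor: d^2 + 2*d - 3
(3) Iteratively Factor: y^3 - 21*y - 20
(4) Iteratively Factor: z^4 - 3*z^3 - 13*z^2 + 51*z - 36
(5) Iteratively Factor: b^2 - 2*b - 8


(1) = (x - 5)*(x^3 - 3*x^2 - 10*x + 24) = (x - 5)*(x - 2)*(x^2 - x - 12) = (x - 5)*(x - 2)*(x + 3)*(x - 4)
(2) = (d - 1)*(d + 3)
(3) = (y - 5)*(y^2 + 5*y + 4) = (y - 5)*(y + 1)*(y + 4)
(4) = (z - 1)*(z^3 - 2*z^2 - 15*z + 36) = (z - 1)*(z + 4)*(z^2 - 6*z + 9) = (z - 3)*(z - 1)*(z + 4)*(z - 3)
(5) = (b - 4)*(b + 2)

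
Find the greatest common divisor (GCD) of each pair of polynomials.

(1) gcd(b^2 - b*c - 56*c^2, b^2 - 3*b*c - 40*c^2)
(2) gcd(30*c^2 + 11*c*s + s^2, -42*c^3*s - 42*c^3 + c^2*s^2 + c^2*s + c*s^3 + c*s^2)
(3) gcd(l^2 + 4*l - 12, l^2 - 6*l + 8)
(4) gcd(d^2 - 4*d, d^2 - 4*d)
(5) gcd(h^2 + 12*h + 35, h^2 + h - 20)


(1) = b - 8*c
(2) = gcd((5*c + s)*(6*c + s), (-6*c + s)*(7*c + s)*(c*s + c)) = 1
(3) = gcd((l - 2)*(l + 6), (l - 4)*(l - 2)) = l - 2
(4) = gcd(d*(d - 4), d*(d - 4)) = d^2 - 4*d
(5) = h + 5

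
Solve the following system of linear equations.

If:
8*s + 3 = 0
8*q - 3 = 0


Then:
q = 3/8
s = -3/8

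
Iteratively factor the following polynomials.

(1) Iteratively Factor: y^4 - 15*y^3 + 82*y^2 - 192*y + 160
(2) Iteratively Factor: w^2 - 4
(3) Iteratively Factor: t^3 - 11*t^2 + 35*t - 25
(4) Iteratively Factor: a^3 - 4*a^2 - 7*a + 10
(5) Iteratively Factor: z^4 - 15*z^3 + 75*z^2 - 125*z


(1) = (y - 2)*(y^3 - 13*y^2 + 56*y - 80) = (y - 5)*(y - 2)*(y^2 - 8*y + 16) = (y - 5)*(y - 4)*(y - 2)*(y - 4)
(2) = (w + 2)*(w - 2)
(3) = (t - 5)*(t^2 - 6*t + 5) = (t - 5)^2*(t - 1)
(4) = (a + 2)*(a^2 - 6*a + 5) = (a - 5)*(a + 2)*(a - 1)
(5) = (z - 5)*(z^3 - 10*z^2 + 25*z) = z*(z - 5)*(z^2 - 10*z + 25) = z*(z - 5)^2*(z - 5)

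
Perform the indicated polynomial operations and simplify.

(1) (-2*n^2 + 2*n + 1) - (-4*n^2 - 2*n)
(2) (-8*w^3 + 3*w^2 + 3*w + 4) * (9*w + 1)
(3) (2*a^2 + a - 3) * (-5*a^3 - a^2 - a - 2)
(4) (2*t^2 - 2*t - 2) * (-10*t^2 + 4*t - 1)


(1) = 2*n^2 + 4*n + 1
(2) = -72*w^4 + 19*w^3 + 30*w^2 + 39*w + 4
(3) = -10*a^5 - 7*a^4 + 12*a^3 - 2*a^2 + a + 6
(4) = -20*t^4 + 28*t^3 + 10*t^2 - 6*t + 2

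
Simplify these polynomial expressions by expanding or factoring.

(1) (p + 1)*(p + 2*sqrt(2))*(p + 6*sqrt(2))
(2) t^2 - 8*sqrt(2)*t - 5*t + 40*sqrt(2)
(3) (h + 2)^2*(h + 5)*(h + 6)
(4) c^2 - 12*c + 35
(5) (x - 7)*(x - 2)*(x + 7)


(1) = p^3 + p^2 + 8*sqrt(2)*p^2 + 8*sqrt(2)*p + 24*p + 24
(2) = (t - 5)*(t - 8*sqrt(2))
(3) = h^4 + 15*h^3 + 78*h^2 + 164*h + 120
(4) = (c - 7)*(c - 5)
(5) = x^3 - 2*x^2 - 49*x + 98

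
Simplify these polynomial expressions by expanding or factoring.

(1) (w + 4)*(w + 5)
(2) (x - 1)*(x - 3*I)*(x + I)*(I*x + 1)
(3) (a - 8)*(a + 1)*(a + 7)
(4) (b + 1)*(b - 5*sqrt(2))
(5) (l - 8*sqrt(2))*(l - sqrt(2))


(1) = w^2 + 9*w + 20
(2) = I*x^4 + 3*x^3 - I*x^3 - 3*x^2 + I*x^2 + 3*x - I*x - 3
(3) = a^3 - 57*a - 56
(4) = b^2 - 5*sqrt(2)*b + b - 5*sqrt(2)
(5) = l^2 - 9*sqrt(2)*l + 16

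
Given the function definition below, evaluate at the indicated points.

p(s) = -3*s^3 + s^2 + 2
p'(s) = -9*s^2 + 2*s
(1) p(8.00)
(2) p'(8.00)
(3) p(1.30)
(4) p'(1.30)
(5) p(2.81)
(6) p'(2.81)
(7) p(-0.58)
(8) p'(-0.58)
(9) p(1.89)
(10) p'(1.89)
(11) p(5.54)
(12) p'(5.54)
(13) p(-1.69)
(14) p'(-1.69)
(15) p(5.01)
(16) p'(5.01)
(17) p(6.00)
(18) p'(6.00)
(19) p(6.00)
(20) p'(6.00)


(1) = -1470.00
(2) = -560.00
(3) = -2.90
(4) = -12.61
(5) = -56.67
(6) = -65.44
(7) = 2.92
(8) = -4.19
(9) = -14.68
(10) = -28.37
(11) = -477.40
(12) = -265.14
(13) = 19.34
(14) = -29.08
(15) = -350.15
(16) = -215.88
(17) = -610.00
(18) = -312.00
(19) = -610.00
(20) = -312.00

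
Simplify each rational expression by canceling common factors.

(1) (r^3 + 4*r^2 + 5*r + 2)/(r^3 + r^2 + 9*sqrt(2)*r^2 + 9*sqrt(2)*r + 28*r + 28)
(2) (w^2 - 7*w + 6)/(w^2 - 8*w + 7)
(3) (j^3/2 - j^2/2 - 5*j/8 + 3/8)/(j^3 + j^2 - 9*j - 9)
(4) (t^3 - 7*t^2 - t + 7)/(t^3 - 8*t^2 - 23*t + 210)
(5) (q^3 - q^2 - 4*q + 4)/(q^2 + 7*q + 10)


(1) = (r^2 + 3*r + 2)/(r^2 + 9*sqrt(2)*r + 28)
(2) = (w - 6)/(w - 7)
(3) = (4*j^2 - 8*j + 3)/(8*j^2 - 72)
(4) = (t^2 - 1)/(t^2 - t - 30)
(5) = (q^2 - 3*q + 2)/(q + 5)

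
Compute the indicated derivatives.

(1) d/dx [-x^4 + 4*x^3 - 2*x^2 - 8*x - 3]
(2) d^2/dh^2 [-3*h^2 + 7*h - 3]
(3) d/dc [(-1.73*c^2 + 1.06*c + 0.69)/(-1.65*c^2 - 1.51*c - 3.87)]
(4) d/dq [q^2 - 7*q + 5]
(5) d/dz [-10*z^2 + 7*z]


(1) = -4*x^3 + 12*x^2 - 4*x - 8
(2) = -6
(3) = (4.3613*c^2 + 15.6672*c - 3.0603)/(2.7225*c^4 + 4.983*c^3 + 15.0511*c^2 + 11.6874*c + 14.9769)
(4) = 2*q - 7
(5) = 7 - 20*z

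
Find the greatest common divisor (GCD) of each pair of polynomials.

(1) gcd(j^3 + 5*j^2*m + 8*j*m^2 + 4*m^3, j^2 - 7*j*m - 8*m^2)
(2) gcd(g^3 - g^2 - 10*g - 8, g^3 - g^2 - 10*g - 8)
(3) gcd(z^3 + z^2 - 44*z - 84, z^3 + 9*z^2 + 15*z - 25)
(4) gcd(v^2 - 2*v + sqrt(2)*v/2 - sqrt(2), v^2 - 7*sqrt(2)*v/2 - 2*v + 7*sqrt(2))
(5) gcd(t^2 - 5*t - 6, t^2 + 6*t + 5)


(1) = j + m
(2) = gcd((g - 4)*(g + 1)*(g + 2), (g - 4)*(g + 1)*(g + 2)) = g^3 - g^2 - 10*g - 8
(3) = 1
(4) = gcd((v - 2)*(v + sqrt(2)/2), (v - 2)*(v - 7*sqrt(2)/2)) = v - 2
(5) = t + 1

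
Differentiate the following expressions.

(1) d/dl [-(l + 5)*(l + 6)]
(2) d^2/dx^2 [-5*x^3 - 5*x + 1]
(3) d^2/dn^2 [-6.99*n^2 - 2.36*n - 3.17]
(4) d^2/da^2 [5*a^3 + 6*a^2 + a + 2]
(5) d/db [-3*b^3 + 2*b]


(1) = -2*l - 11
(2) = -30*x
(3) = -13.9800000000000
(4) = 30*a + 12
(5) = 2 - 9*b^2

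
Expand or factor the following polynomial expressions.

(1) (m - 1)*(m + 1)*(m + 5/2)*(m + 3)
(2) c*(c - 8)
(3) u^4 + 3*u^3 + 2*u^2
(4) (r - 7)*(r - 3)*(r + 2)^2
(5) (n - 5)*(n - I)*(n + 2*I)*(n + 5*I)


(1) = m^4 + 11*m^3/2 + 13*m^2/2 - 11*m/2 - 15/2
(2) = c^2 - 8*c
(3) = u^2*(u + 1)*(u + 2)
(4) = r^4 - 6*r^3 - 15*r^2 + 44*r + 84
(5) = n^4 - 5*n^3 + 6*I*n^3 - 3*n^2 - 30*I*n^2 + 15*n + 10*I*n - 50*I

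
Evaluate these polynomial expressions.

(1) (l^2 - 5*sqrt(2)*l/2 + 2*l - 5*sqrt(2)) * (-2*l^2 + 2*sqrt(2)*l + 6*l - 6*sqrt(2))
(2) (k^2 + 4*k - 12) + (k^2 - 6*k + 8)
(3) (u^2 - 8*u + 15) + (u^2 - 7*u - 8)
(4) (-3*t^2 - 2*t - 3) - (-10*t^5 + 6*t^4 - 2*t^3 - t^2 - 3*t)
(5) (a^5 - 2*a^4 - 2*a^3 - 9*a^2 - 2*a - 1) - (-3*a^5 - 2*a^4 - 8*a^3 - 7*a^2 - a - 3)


(1) = -2*l^4 + 2*l^3 + 7*sqrt(2)*l^3 - 7*sqrt(2)*l^2 + 2*l^2 - 42*sqrt(2)*l + 10*l + 60
(2) = 2*k^2 - 2*k - 4
(3) = 2*u^2 - 15*u + 7
(4) = 10*t^5 - 6*t^4 + 2*t^3 - 2*t^2 + t - 3
(5) = 4*a^5 + 6*a^3 - 2*a^2 - a + 2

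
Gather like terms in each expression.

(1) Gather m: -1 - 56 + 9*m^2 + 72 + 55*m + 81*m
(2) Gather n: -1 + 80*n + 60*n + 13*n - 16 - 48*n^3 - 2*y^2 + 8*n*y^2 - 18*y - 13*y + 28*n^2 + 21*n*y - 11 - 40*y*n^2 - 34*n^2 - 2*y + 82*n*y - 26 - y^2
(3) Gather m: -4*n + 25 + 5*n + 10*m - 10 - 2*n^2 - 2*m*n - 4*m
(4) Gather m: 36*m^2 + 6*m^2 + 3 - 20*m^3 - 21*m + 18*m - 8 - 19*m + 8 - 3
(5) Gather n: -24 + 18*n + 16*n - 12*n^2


(1) = 9*m^2 + 136*m + 15
(2) = -48*n^3 + n^2*(-40*y - 6) + n*(8*y^2 + 103*y + 153) - 3*y^2 - 33*y - 54
(3) = m*(6 - 2*n) - 2*n^2 + n + 15
(4) = -20*m^3 + 42*m^2 - 22*m
(5) = -12*n^2 + 34*n - 24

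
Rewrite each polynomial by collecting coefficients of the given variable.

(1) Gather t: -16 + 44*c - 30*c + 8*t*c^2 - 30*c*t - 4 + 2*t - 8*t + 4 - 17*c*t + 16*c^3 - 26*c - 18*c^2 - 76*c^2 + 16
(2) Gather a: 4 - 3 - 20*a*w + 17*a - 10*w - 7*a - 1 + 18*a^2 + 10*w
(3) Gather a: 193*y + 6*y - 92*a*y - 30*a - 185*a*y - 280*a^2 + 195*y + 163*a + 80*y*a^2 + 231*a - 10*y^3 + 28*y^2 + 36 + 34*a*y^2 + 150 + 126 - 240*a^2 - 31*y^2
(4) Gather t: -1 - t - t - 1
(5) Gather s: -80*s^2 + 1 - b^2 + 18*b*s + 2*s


(1) = 16*c^3 - 94*c^2 - 12*c + t*(8*c^2 - 47*c - 6)
(2) = 18*a^2 + a*(10 - 20*w)
(3) = a^2*(80*y - 520) + a*(34*y^2 - 277*y + 364) - 10*y^3 - 3*y^2 + 394*y + 312
(4) = -2*t - 2
(5) = -b^2 - 80*s^2 + s*(18*b + 2) + 1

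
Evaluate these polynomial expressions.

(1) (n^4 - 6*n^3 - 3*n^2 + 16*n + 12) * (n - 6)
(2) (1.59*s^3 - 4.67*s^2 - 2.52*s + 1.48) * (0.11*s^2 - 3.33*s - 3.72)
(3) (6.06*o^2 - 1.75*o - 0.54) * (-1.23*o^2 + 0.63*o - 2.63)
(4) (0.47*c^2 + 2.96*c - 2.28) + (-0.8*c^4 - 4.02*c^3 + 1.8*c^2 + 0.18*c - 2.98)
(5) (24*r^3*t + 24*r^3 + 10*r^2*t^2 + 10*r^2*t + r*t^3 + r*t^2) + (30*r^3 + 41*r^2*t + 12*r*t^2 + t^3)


(1) = n^5 - 12*n^4 + 33*n^3 + 34*n^2 - 84*n - 72
(2) = 0.1749*s^5 - 5.8084*s^4 + 9.3591*s^3 + 25.9268*s^2 + 4.446*s - 5.5056
(3) = -7.4538*o^4 + 5.9703*o^3 - 16.3761*o^2 + 4.2623*o + 1.4202
(4) = -0.8*c^4 - 4.02*c^3 + 2.27*c^2 + 3.14*c - 5.26
(5) = 24*r^3*t + 54*r^3 + 10*r^2*t^2 + 51*r^2*t + r*t^3 + 13*r*t^2 + t^3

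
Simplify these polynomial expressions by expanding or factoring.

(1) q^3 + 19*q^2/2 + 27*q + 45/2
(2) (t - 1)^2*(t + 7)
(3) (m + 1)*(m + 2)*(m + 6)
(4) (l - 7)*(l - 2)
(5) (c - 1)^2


(1) = (q + 3/2)*(q + 3)*(q + 5)
(2) = t^3 + 5*t^2 - 13*t + 7
(3) = m^3 + 9*m^2 + 20*m + 12
(4) = l^2 - 9*l + 14
(5) = c^2 - 2*c + 1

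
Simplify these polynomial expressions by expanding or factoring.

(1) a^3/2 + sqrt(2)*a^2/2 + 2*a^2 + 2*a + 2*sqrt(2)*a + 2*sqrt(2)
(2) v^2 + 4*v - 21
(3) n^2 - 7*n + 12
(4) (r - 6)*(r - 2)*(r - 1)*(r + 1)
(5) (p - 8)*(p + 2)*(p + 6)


(1) = (a/2 + 1)*(a + 2)*(a + sqrt(2))
(2) = (v - 3)*(v + 7)
(3) = (n - 4)*(n - 3)
(4) = r^4 - 8*r^3 + 11*r^2 + 8*r - 12
(5) = p^3 - 52*p - 96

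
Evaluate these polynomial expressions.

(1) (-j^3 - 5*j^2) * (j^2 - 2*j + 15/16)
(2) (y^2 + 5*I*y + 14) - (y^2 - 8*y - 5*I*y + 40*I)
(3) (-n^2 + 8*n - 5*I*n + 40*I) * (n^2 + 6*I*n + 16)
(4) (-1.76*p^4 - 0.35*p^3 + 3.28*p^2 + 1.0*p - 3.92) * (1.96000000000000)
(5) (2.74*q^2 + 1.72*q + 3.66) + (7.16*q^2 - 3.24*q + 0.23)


(1) = -j^5 - 3*j^4 + 145*j^3/16 - 75*j^2/16
(2) = 8*y + 10*I*y + 14 - 40*I
(3) = -n^4 + 8*n^3 - 11*I*n^3 + 14*n^2 + 88*I*n^2 - 112*n - 80*I*n + 640*I
(4) = -3.4496*p^4 - 0.686*p^3 + 6.4288*p^2 + 1.96*p - 7.6832
(5) = 9.9*q^2 - 1.52*q + 3.89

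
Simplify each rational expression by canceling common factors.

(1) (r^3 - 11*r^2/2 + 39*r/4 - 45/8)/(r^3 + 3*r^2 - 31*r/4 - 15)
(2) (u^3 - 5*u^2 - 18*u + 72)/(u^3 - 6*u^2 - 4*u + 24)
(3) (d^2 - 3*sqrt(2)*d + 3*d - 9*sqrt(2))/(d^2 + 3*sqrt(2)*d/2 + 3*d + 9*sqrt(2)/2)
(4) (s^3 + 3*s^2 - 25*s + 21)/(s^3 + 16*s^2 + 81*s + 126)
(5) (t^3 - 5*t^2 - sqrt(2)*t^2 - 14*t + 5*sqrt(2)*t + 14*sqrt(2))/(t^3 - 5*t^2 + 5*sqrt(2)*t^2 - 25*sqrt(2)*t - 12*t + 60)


(1) = (4*r^2 - 12*r + 9)/(4*r^2 + 22*r + 24)
(2) = (u^2 + u - 12)/(u^2 - 4)
(3) = (2*d - 6*sqrt(2))/(2*d + 3*sqrt(2))
(4) = (s^2 - 4*s + 3)/(s^2 + 9*s + 18)
(5) = (t^2 - 5*t - 14)/(t^2 + t*(-5 + 6*sqrt(2)) - 30*sqrt(2))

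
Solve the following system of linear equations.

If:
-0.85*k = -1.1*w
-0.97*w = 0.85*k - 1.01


Then:
k = 0.63
w = 0.49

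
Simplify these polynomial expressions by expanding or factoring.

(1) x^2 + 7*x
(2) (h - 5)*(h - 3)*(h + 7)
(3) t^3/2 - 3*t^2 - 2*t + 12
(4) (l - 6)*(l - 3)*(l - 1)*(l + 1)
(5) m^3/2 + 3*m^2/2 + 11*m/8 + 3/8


(1) = x*(x + 7)
(2) = h^3 - h^2 - 41*h + 105
(3) = (t/2 + 1)*(t - 6)*(t - 2)
(4) = l^4 - 9*l^3 + 17*l^2 + 9*l - 18
(5) = (m/2 + 1/4)*(m + 1)*(m + 3/2)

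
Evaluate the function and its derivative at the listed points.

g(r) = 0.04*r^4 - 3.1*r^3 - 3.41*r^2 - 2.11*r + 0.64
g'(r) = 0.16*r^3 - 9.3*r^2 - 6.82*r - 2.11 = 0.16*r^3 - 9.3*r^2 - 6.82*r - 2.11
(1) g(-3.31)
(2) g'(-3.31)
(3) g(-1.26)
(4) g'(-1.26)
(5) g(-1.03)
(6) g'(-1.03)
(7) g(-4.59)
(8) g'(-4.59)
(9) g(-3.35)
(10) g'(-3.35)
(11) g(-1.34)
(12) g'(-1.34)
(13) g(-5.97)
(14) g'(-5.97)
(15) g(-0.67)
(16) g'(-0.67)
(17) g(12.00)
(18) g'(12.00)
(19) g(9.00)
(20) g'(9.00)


(1) = 87.49
(2) = -87.23
(3) = 4.19
(4) = -8.60
(5) = 2.63
(6) = -5.13
(7) = 256.02
(8) = -182.21
(9) = 91.02
(10) = -89.65
(11) = 4.93
(12) = -10.06
(13) = 602.12
(14) = -326.90
(15) = 1.46
(16) = -1.76
(17) = -5043.08
(18) = -1146.67
(19) = -2292.02
(20) = -700.15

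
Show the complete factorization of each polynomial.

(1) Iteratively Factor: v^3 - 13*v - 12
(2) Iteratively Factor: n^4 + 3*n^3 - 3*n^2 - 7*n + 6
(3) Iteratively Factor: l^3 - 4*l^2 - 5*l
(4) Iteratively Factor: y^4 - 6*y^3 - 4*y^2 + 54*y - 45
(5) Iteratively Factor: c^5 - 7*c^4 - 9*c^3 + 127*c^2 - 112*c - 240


(1) = (v + 1)*(v^2 - v - 12) = (v - 4)*(v + 1)*(v + 3)
(2) = (n + 2)*(n^3 + n^2 - 5*n + 3) = (n + 2)*(n + 3)*(n^2 - 2*n + 1) = (n - 1)*(n + 2)*(n + 3)*(n - 1)
(3) = (l)*(l^2 - 4*l - 5) = l*(l + 1)*(l - 5)
(4) = (y - 3)*(y^3 - 3*y^2 - 13*y + 15) = (y - 3)*(y - 1)*(y^2 - 2*y - 15) = (y - 5)*(y - 3)*(y - 1)*(y + 3)
(5) = (c + 1)*(c^4 - 8*c^3 - c^2 + 128*c - 240) = (c - 5)*(c + 1)*(c^3 - 3*c^2 - 16*c + 48) = (c - 5)*(c - 3)*(c + 1)*(c^2 - 16) = (c - 5)*(c - 3)*(c + 1)*(c + 4)*(c - 4)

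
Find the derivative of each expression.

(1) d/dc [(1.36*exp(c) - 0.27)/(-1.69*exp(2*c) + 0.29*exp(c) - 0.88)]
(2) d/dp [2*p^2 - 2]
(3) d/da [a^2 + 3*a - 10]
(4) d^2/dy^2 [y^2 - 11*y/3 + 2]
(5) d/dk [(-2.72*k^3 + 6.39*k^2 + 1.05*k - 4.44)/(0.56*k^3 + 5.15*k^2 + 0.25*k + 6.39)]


(1) = (2.2984*exp(2*c) - 0.9126*exp(c) - 1.1185)*exp(c)/(2.8561*exp(4*c) - 0.9802*exp(3*c) + 3.0585*exp(2*c) - 0.5104*exp(c) + 0.7744)
(2) = 4*p
(3) = 2*a + 3
(4) = 2
(5) = (-17.5864*k^4 - 2.536*k^3 - 48.4932*k^2 + 127.3962*k + 7.8195)/(0.3136*k^6 + 5.768*k^5 + 26.8025*k^4 + 9.7318*k^3 + 65.8795*k^2 + 3.195*k + 40.8321)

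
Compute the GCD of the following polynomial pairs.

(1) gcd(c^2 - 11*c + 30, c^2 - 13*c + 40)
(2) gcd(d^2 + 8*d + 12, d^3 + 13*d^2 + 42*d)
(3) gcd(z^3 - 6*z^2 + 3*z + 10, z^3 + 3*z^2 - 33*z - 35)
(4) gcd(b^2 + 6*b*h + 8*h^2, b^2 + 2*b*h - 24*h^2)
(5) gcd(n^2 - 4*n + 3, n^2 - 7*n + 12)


(1) = c - 5
(2) = d + 6
(3) = z^2 - 4*z - 5
(4) = gcd((b + 2*h)*(b + 4*h), (b - 4*h)*(b + 6*h)) = 1
(5) = n - 3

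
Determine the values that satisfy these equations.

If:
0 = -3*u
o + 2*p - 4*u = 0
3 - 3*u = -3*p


Then:
o = 2
p = -1
u = 0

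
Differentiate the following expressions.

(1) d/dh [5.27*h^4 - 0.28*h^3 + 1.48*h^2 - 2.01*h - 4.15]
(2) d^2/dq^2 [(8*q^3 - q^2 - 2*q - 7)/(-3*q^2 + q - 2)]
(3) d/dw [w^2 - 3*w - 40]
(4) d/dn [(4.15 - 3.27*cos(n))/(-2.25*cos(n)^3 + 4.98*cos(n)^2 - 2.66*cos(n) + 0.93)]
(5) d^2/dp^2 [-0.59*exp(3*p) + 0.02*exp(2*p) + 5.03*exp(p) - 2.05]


(1) = 21.08*h^3 - 0.84*h^2 + 2.96*h - 2.01
(2) = 2*(61*q^3 + 219*q^2 - 195*q - 27)/(27*q^6 - 27*q^5 + 63*q^4 - 37*q^3 + 42*q^2 - 12*q + 8)
(3) = 2*w - 3
(4) = (14.715*cos(n)^3 - 44.2971*cos(n)^2 + 41.334*cos(n) - 7.9979)*sin(n)/(5.0625*cos(n)^6 - 22.41*cos(n)^5 + 36.7704*cos(n)^4 - 30.6786*cos(n)^3 + 16.3384*cos(n)^2 - 4.9476*cos(n) + 0.8649)
(5) = (-5.31*exp(2*p) + 0.08*exp(p) + 5.03)*exp(p)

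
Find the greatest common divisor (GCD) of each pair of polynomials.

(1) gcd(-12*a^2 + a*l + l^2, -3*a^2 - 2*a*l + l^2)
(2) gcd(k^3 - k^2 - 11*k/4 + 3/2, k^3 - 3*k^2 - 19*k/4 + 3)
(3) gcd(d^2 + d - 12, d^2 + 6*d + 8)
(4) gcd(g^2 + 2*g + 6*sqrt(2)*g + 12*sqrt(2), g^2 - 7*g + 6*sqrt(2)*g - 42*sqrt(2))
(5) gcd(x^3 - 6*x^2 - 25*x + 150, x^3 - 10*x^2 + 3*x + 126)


(1) = gcd((-3*a + l)*(4*a + l), (-3*a + l)*(a + l)) = 3*a - l
(2) = gcd((k - 2)*(k - 1/2)*(k + 3/2), (k - 4)*(k - 1/2)*(k + 3/2)) = k^2 + k - 3/4
(3) = gcd((d - 3)*(d + 4), (d + 2)*(d + 4)) = d + 4
(4) = g + 6*sqrt(2)
(5) = gcd((x - 6)*(x - 5)*(x + 5), (x - 7)*(x - 6)*(x + 3)) = x - 6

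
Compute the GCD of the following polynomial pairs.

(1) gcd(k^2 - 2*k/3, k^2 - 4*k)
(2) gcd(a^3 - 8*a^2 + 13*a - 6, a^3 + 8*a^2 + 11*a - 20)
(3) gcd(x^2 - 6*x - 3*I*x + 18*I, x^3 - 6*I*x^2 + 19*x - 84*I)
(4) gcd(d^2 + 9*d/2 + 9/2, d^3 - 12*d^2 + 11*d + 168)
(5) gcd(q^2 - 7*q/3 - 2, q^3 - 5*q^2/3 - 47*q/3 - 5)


(1) = gcd(k*(k - 2/3), k*(k - 4)) = k
(2) = a - 1
(3) = x - 3*I
(4) = gcd((d + 3/2)*(d + 3), (d - 8)*(d - 7)*(d + 3)) = d + 3
(5) = gcd((q - 3)*(q + 2/3), (q - 5)*(q + 1/3)*(q + 3)) = 1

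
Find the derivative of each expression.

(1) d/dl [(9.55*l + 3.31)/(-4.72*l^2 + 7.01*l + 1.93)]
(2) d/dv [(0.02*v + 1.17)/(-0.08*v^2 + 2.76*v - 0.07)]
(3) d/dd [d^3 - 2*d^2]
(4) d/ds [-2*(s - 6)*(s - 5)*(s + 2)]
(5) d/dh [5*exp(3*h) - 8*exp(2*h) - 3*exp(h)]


(1) = (45.076*l^2 + 31.2464*l - 4.7716)/(22.2784*l^4 - 66.1744*l^3 + 30.9209*l^2 + 27.0586*l + 3.7249)
(2) = (0.0016*v^2 + 0.1872*v - 3.2306)/(0.0064*v^4 - 0.4416*v^3 + 7.6288*v^2 - 0.3864*v + 0.0049)
(3) = d*(3*d - 4)
(4) = -6*s^2 + 36*s - 16
(5) = (15*exp(2*h) - 16*exp(h) - 3)*exp(h)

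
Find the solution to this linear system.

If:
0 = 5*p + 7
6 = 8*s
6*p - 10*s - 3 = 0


Then:
No Solution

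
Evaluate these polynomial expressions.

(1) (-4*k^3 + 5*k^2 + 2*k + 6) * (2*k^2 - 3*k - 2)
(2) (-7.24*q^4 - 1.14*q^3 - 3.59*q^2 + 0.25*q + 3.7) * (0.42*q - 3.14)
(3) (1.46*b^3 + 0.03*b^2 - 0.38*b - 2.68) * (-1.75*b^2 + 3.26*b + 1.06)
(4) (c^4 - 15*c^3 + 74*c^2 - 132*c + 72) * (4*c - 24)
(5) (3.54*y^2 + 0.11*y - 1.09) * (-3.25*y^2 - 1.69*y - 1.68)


(1) = -8*k^5 + 22*k^4 - 3*k^3 - 4*k^2 - 22*k - 12
(2) = -3.0408*q^5 + 22.2548*q^4 + 2.0718*q^3 + 11.3776*q^2 + 0.769*q - 11.618
(3) = -2.555*b^5 + 4.7071*b^4 + 2.3104*b^3 + 3.483*b^2 - 9.1396*b - 2.8408
(4) = 4*c^5 - 84*c^4 + 656*c^3 - 2304*c^2 + 3456*c - 1728
(5) = -11.505*y^4 - 6.3401*y^3 - 2.5906*y^2 + 1.6573*y + 1.8312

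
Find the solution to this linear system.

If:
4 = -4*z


Then:
z = -1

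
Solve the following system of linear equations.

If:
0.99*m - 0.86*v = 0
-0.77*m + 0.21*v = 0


Then:
m = 0.00
v = 0.00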